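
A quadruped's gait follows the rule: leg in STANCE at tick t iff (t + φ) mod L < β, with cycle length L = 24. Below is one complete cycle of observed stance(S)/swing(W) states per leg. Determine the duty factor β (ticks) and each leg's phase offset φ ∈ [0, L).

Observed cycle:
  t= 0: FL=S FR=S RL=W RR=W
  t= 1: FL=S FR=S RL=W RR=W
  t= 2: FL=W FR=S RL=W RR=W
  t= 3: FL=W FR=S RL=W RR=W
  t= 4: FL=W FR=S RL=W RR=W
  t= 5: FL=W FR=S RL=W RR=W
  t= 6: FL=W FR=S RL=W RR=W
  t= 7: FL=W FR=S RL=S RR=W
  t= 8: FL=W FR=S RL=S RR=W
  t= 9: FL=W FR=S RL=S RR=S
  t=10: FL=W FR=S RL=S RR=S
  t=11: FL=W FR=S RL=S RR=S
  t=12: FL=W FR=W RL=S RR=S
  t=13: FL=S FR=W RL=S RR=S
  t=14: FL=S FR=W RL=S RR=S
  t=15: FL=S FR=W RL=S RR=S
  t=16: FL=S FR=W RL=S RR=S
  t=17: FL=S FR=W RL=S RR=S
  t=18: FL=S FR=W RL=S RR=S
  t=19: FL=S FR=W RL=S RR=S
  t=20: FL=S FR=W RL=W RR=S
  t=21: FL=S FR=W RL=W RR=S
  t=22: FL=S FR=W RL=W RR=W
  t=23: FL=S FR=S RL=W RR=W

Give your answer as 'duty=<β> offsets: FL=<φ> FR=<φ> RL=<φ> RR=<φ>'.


duty β = stance ticks per leg = 13
FL: stance ticks = 13; W→S at t=13 → φ=11
FR: stance ticks = 13; W→S at t=23 → φ=1
RL: stance ticks = 13; W→S at t=7 → φ=17
RR: stance ticks = 13; W→S at t=9 → φ=15

duty=13 offsets: FL=11 FR=1 RL=17 RR=15


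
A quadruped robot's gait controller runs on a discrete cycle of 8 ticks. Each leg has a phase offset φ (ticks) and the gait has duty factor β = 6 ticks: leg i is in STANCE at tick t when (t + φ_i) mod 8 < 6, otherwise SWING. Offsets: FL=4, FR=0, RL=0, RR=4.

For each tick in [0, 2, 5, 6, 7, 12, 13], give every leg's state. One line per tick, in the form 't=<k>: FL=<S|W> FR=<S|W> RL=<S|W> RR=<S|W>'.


t=0: FL=S FR=S RL=S RR=S
t=2: FL=W FR=S RL=S RR=W
t=5: FL=S FR=S RL=S RR=S
t=6: FL=S FR=W RL=W RR=S
t=7: FL=S FR=W RL=W RR=S
t=12: FL=S FR=S RL=S RR=S
t=13: FL=S FR=S RL=S RR=S

t=0: phase=(4,0,0,4) vs β=6 → FL=S FR=S RL=S RR=S
t=2: phase=(6,2,2,6) vs β=6 → FL=W FR=S RL=S RR=W
t=5: phase=(1,5,5,1) vs β=6 → FL=S FR=S RL=S RR=S
t=6: phase=(2,6,6,2) vs β=6 → FL=S FR=W RL=W RR=S
t=7: phase=(3,7,7,3) vs β=6 → FL=S FR=W RL=W RR=S
t=12: phase=(0,4,4,0) vs β=6 → FL=S FR=S RL=S RR=S
t=13: phase=(1,5,5,1) vs β=6 → FL=S FR=S RL=S RR=S


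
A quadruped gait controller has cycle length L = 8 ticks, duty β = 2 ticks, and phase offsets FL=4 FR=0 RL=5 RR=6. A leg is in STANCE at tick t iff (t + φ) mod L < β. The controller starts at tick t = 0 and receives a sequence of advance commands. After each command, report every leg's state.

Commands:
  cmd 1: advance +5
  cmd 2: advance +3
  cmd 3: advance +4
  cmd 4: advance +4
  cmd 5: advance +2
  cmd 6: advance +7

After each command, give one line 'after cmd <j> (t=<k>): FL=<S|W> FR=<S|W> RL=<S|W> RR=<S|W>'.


start t=0: FL=W FR=S RL=W RR=W
cmd 1: advance +5 → t=5, phase=(1,5,2,3) → FL=S FR=W RL=W RR=W
cmd 2: advance +3 → t=8, phase=(4,0,5,6) → FL=W FR=S RL=W RR=W
cmd 3: advance +4 → t=12, phase=(0,4,1,2) → FL=S FR=W RL=S RR=W
cmd 4: advance +4 → t=16, phase=(4,0,5,6) → FL=W FR=S RL=W RR=W
cmd 5: advance +2 → t=18, phase=(6,2,7,0) → FL=W FR=W RL=W RR=S
cmd 6: advance +7 → t=25, phase=(5,1,6,7) → FL=W FR=S RL=W RR=W

after cmd 1 (t=5): FL=S FR=W RL=W RR=W
after cmd 2 (t=8): FL=W FR=S RL=W RR=W
after cmd 3 (t=12): FL=S FR=W RL=S RR=W
after cmd 4 (t=16): FL=W FR=S RL=W RR=W
after cmd 5 (t=18): FL=W FR=W RL=W RR=S
after cmd 6 (t=25): FL=W FR=S RL=W RR=W


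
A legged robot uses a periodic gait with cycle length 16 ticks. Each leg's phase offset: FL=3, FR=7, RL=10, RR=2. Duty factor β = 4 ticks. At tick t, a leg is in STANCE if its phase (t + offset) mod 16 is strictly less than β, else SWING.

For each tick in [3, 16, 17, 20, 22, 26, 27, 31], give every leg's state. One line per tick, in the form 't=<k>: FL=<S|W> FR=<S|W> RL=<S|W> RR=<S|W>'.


t=3: phase=(6,10,13,5) vs β=4 → FL=W FR=W RL=W RR=W
t=16: phase=(3,7,10,2) vs β=4 → FL=S FR=W RL=W RR=S
t=17: phase=(4,8,11,3) vs β=4 → FL=W FR=W RL=W RR=S
t=20: phase=(7,11,14,6) vs β=4 → FL=W FR=W RL=W RR=W
t=22: phase=(9,13,0,8) vs β=4 → FL=W FR=W RL=S RR=W
t=26: phase=(13,1,4,12) vs β=4 → FL=W FR=S RL=W RR=W
t=27: phase=(14,2,5,13) vs β=4 → FL=W FR=S RL=W RR=W
t=31: phase=(2,6,9,1) vs β=4 → FL=S FR=W RL=W RR=S

t=3: FL=W FR=W RL=W RR=W
t=16: FL=S FR=W RL=W RR=S
t=17: FL=W FR=W RL=W RR=S
t=20: FL=W FR=W RL=W RR=W
t=22: FL=W FR=W RL=S RR=W
t=26: FL=W FR=S RL=W RR=W
t=27: FL=W FR=S RL=W RR=W
t=31: FL=S FR=W RL=W RR=S


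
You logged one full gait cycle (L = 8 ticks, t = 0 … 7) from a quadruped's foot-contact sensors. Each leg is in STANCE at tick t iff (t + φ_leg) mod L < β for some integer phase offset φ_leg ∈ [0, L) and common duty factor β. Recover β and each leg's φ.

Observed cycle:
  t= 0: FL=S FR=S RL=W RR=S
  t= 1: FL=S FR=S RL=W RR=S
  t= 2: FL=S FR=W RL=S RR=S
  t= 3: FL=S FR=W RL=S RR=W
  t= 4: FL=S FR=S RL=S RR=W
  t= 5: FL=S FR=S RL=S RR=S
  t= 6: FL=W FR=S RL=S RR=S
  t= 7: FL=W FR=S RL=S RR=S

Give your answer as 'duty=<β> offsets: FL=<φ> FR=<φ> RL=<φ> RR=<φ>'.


duty β = stance ticks per leg = 6
FL: stance ticks = 6; W→S at t=0 → φ=0
FR: stance ticks = 6; W→S at t=4 → φ=4
RL: stance ticks = 6; W→S at t=2 → φ=6
RR: stance ticks = 6; W→S at t=5 → φ=3

duty=6 offsets: FL=0 FR=4 RL=6 RR=3


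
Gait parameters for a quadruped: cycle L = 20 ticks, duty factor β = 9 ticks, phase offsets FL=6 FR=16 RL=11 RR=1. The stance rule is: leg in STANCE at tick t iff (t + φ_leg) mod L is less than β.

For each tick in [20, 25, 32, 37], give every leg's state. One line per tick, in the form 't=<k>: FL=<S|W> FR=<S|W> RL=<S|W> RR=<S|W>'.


t=20: phase=(6,16,11,1) vs β=9 → FL=S FR=W RL=W RR=S
t=25: phase=(11,1,16,6) vs β=9 → FL=W FR=S RL=W RR=S
t=32: phase=(18,8,3,13) vs β=9 → FL=W FR=S RL=S RR=W
t=37: phase=(3,13,8,18) vs β=9 → FL=S FR=W RL=S RR=W

t=20: FL=S FR=W RL=W RR=S
t=25: FL=W FR=S RL=W RR=S
t=32: FL=W FR=S RL=S RR=W
t=37: FL=S FR=W RL=S RR=W


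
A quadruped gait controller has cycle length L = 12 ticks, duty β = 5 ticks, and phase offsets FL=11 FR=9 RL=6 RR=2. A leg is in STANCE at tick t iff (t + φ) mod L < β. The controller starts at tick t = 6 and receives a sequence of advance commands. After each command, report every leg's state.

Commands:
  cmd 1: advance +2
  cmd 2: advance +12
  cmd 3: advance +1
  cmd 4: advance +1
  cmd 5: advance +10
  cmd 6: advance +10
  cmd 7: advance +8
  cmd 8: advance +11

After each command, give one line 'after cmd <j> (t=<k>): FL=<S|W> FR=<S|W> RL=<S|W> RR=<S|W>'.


start t=6: FL=W FR=S RL=S RR=W
cmd 1: advance +2 → t=8, phase=(7,5,2,10) → FL=W FR=W RL=S RR=W
cmd 2: advance +12 → t=20, phase=(7,5,2,10) → FL=W FR=W RL=S RR=W
cmd 3: advance +1 → t=21, phase=(8,6,3,11) → FL=W FR=W RL=S RR=W
cmd 4: advance +1 → t=22, phase=(9,7,4,0) → FL=W FR=W RL=S RR=S
cmd 5: advance +10 → t=32, phase=(7,5,2,10) → FL=W FR=W RL=S RR=W
cmd 6: advance +10 → t=42, phase=(5,3,0,8) → FL=W FR=S RL=S RR=W
cmd 7: advance +8 → t=50, phase=(1,11,8,4) → FL=S FR=W RL=W RR=S
cmd 8: advance +11 → t=61, phase=(0,10,7,3) → FL=S FR=W RL=W RR=S

after cmd 1 (t=8): FL=W FR=W RL=S RR=W
after cmd 2 (t=20): FL=W FR=W RL=S RR=W
after cmd 3 (t=21): FL=W FR=W RL=S RR=W
after cmd 4 (t=22): FL=W FR=W RL=S RR=S
after cmd 5 (t=32): FL=W FR=W RL=S RR=W
after cmd 6 (t=42): FL=W FR=S RL=S RR=W
after cmd 7 (t=50): FL=S FR=W RL=W RR=S
after cmd 8 (t=61): FL=S FR=W RL=W RR=S


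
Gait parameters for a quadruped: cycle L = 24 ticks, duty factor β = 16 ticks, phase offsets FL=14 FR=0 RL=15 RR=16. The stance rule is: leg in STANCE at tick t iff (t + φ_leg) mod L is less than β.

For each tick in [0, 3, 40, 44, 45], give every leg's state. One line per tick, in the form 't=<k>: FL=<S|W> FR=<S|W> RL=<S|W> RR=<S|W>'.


t=0: FL=S FR=S RL=S RR=W
t=3: FL=W FR=S RL=W RR=W
t=40: FL=S FR=W RL=S RR=S
t=44: FL=S FR=W RL=S RR=S
t=45: FL=S FR=W RL=S RR=S

t=0: phase=(14,0,15,16) vs β=16 → FL=S FR=S RL=S RR=W
t=3: phase=(17,3,18,19) vs β=16 → FL=W FR=S RL=W RR=W
t=40: phase=(6,16,7,8) vs β=16 → FL=S FR=W RL=S RR=S
t=44: phase=(10,20,11,12) vs β=16 → FL=S FR=W RL=S RR=S
t=45: phase=(11,21,12,13) vs β=16 → FL=S FR=W RL=S RR=S


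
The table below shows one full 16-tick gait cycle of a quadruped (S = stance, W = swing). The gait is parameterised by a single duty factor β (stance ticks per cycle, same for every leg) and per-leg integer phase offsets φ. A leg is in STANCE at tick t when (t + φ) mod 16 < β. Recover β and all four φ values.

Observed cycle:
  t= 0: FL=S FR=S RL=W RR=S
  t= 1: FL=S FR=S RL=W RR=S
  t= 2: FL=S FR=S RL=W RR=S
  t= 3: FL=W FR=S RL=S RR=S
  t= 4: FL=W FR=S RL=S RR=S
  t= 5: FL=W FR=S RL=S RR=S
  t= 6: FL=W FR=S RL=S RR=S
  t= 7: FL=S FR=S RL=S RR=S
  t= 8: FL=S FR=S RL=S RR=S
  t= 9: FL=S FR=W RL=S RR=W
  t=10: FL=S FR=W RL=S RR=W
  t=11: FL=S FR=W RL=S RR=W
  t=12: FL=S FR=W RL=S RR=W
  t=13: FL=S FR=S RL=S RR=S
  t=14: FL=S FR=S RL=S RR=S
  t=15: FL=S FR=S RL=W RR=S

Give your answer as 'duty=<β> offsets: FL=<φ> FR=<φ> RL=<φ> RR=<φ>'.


duty=12 offsets: FL=9 FR=3 RL=13 RR=3

duty β = stance ticks per leg = 12
FL: stance ticks = 12; W→S at t=7 → φ=9
FR: stance ticks = 12; W→S at t=13 → φ=3
RL: stance ticks = 12; W→S at t=3 → φ=13
RR: stance ticks = 12; W→S at t=13 → φ=3


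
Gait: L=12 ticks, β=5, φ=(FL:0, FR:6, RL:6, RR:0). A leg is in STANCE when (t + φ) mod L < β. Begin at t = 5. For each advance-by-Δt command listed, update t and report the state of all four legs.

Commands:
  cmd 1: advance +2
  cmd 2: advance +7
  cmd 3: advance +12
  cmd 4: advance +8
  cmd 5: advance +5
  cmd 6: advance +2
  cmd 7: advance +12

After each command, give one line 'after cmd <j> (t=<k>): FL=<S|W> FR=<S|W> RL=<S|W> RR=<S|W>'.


start t=5: FL=W FR=W RL=W RR=W
cmd 1: advance +2 → t=7, phase=(7,1,1,7) → FL=W FR=S RL=S RR=W
cmd 2: advance +7 → t=14, phase=(2,8,8,2) → FL=S FR=W RL=W RR=S
cmd 3: advance +12 → t=26, phase=(2,8,8,2) → FL=S FR=W RL=W RR=S
cmd 4: advance +8 → t=34, phase=(10,4,4,10) → FL=W FR=S RL=S RR=W
cmd 5: advance +5 → t=39, phase=(3,9,9,3) → FL=S FR=W RL=W RR=S
cmd 6: advance +2 → t=41, phase=(5,11,11,5) → FL=W FR=W RL=W RR=W
cmd 7: advance +12 → t=53, phase=(5,11,11,5) → FL=W FR=W RL=W RR=W

after cmd 1 (t=7): FL=W FR=S RL=S RR=W
after cmd 2 (t=14): FL=S FR=W RL=W RR=S
after cmd 3 (t=26): FL=S FR=W RL=W RR=S
after cmd 4 (t=34): FL=W FR=S RL=S RR=W
after cmd 5 (t=39): FL=S FR=W RL=W RR=S
after cmd 6 (t=41): FL=W FR=W RL=W RR=W
after cmd 7 (t=53): FL=W FR=W RL=W RR=W


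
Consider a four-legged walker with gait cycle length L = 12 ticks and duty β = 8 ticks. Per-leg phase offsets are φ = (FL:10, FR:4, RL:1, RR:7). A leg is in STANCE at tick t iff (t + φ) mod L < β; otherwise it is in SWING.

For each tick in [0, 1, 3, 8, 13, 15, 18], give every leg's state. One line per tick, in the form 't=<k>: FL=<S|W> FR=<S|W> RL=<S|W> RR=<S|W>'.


t=0: FL=W FR=S RL=S RR=S
t=1: FL=W FR=S RL=S RR=W
t=3: FL=S FR=S RL=S RR=W
t=8: FL=S FR=S RL=W RR=S
t=13: FL=W FR=S RL=S RR=W
t=15: FL=S FR=S RL=S RR=W
t=18: FL=S FR=W RL=S RR=S

t=0: phase=(10,4,1,7) vs β=8 → FL=W FR=S RL=S RR=S
t=1: phase=(11,5,2,8) vs β=8 → FL=W FR=S RL=S RR=W
t=3: phase=(1,7,4,10) vs β=8 → FL=S FR=S RL=S RR=W
t=8: phase=(6,0,9,3) vs β=8 → FL=S FR=S RL=W RR=S
t=13: phase=(11,5,2,8) vs β=8 → FL=W FR=S RL=S RR=W
t=15: phase=(1,7,4,10) vs β=8 → FL=S FR=S RL=S RR=W
t=18: phase=(4,10,7,1) vs β=8 → FL=S FR=W RL=S RR=S


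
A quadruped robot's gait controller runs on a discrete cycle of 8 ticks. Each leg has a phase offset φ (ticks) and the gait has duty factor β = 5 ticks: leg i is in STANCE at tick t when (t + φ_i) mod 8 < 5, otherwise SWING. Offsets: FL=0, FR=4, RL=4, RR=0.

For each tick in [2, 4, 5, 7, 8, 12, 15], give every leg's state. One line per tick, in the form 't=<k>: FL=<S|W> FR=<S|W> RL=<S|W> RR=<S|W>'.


t=2: phase=(2,6,6,2) vs β=5 → FL=S FR=W RL=W RR=S
t=4: phase=(4,0,0,4) vs β=5 → FL=S FR=S RL=S RR=S
t=5: phase=(5,1,1,5) vs β=5 → FL=W FR=S RL=S RR=W
t=7: phase=(7,3,3,7) vs β=5 → FL=W FR=S RL=S RR=W
t=8: phase=(0,4,4,0) vs β=5 → FL=S FR=S RL=S RR=S
t=12: phase=(4,0,0,4) vs β=5 → FL=S FR=S RL=S RR=S
t=15: phase=(7,3,3,7) vs β=5 → FL=W FR=S RL=S RR=W

t=2: FL=S FR=W RL=W RR=S
t=4: FL=S FR=S RL=S RR=S
t=5: FL=W FR=S RL=S RR=W
t=7: FL=W FR=S RL=S RR=W
t=8: FL=S FR=S RL=S RR=S
t=12: FL=S FR=S RL=S RR=S
t=15: FL=W FR=S RL=S RR=W


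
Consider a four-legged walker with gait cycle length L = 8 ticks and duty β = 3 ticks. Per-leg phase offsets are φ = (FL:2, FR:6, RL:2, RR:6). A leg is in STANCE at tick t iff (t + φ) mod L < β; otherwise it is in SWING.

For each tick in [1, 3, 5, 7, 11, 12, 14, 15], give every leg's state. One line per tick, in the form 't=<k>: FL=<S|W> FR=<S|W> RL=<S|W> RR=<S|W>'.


t=1: phase=(3,7,3,7) vs β=3 → FL=W FR=W RL=W RR=W
t=3: phase=(5,1,5,1) vs β=3 → FL=W FR=S RL=W RR=S
t=5: phase=(7,3,7,3) vs β=3 → FL=W FR=W RL=W RR=W
t=7: phase=(1,5,1,5) vs β=3 → FL=S FR=W RL=S RR=W
t=11: phase=(5,1,5,1) vs β=3 → FL=W FR=S RL=W RR=S
t=12: phase=(6,2,6,2) vs β=3 → FL=W FR=S RL=W RR=S
t=14: phase=(0,4,0,4) vs β=3 → FL=S FR=W RL=S RR=W
t=15: phase=(1,5,1,5) vs β=3 → FL=S FR=W RL=S RR=W

t=1: FL=W FR=W RL=W RR=W
t=3: FL=W FR=S RL=W RR=S
t=5: FL=W FR=W RL=W RR=W
t=7: FL=S FR=W RL=S RR=W
t=11: FL=W FR=S RL=W RR=S
t=12: FL=W FR=S RL=W RR=S
t=14: FL=S FR=W RL=S RR=W
t=15: FL=S FR=W RL=S RR=W


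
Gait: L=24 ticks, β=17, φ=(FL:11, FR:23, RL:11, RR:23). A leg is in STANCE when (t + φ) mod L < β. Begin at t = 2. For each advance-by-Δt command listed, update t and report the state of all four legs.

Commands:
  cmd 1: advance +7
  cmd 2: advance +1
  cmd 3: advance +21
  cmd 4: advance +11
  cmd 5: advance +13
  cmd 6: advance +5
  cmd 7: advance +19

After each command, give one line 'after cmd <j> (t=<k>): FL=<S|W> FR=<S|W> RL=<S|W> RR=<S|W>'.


start t=2: FL=S FR=S RL=S RR=S
cmd 1: advance +7 → t=9, phase=(20,8,20,8) → FL=W FR=S RL=W RR=S
cmd 2: advance +1 → t=10, phase=(21,9,21,9) → FL=W FR=S RL=W RR=S
cmd 3: advance +21 → t=31, phase=(18,6,18,6) → FL=W FR=S RL=W RR=S
cmd 4: advance +11 → t=42, phase=(5,17,5,17) → FL=S FR=W RL=S RR=W
cmd 5: advance +13 → t=55, phase=(18,6,18,6) → FL=W FR=S RL=W RR=S
cmd 6: advance +5 → t=60, phase=(23,11,23,11) → FL=W FR=S RL=W RR=S
cmd 7: advance +19 → t=79, phase=(18,6,18,6) → FL=W FR=S RL=W RR=S

after cmd 1 (t=9): FL=W FR=S RL=W RR=S
after cmd 2 (t=10): FL=W FR=S RL=W RR=S
after cmd 3 (t=31): FL=W FR=S RL=W RR=S
after cmd 4 (t=42): FL=S FR=W RL=S RR=W
after cmd 5 (t=55): FL=W FR=S RL=W RR=S
after cmd 6 (t=60): FL=W FR=S RL=W RR=S
after cmd 7 (t=79): FL=W FR=S RL=W RR=S


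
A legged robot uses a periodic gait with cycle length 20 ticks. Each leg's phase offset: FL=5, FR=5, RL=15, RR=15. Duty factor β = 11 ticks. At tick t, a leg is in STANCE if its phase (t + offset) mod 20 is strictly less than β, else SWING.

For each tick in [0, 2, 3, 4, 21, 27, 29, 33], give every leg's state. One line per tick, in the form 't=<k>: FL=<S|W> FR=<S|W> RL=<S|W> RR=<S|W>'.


t=0: FL=S FR=S RL=W RR=W
t=2: FL=S FR=S RL=W RR=W
t=3: FL=S FR=S RL=W RR=W
t=4: FL=S FR=S RL=W RR=W
t=21: FL=S FR=S RL=W RR=W
t=27: FL=W FR=W RL=S RR=S
t=29: FL=W FR=W RL=S RR=S
t=33: FL=W FR=W RL=S RR=S

t=0: phase=(5,5,15,15) vs β=11 → FL=S FR=S RL=W RR=W
t=2: phase=(7,7,17,17) vs β=11 → FL=S FR=S RL=W RR=W
t=3: phase=(8,8,18,18) vs β=11 → FL=S FR=S RL=W RR=W
t=4: phase=(9,9,19,19) vs β=11 → FL=S FR=S RL=W RR=W
t=21: phase=(6,6,16,16) vs β=11 → FL=S FR=S RL=W RR=W
t=27: phase=(12,12,2,2) vs β=11 → FL=W FR=W RL=S RR=S
t=29: phase=(14,14,4,4) vs β=11 → FL=W FR=W RL=S RR=S
t=33: phase=(18,18,8,8) vs β=11 → FL=W FR=W RL=S RR=S


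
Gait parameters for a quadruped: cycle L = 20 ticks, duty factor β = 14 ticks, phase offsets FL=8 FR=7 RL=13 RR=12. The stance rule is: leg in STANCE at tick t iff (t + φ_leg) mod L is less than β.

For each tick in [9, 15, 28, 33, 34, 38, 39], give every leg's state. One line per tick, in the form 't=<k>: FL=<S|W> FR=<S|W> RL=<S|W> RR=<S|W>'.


t=9: FL=W FR=W RL=S RR=S
t=15: FL=S FR=S RL=S RR=S
t=28: FL=W FR=W RL=S RR=S
t=33: FL=S FR=S RL=S RR=S
t=34: FL=S FR=S RL=S RR=S
t=38: FL=S FR=S RL=S RR=S
t=39: FL=S FR=S RL=S RR=S

t=9: phase=(17,16,2,1) vs β=14 → FL=W FR=W RL=S RR=S
t=15: phase=(3,2,8,7) vs β=14 → FL=S FR=S RL=S RR=S
t=28: phase=(16,15,1,0) vs β=14 → FL=W FR=W RL=S RR=S
t=33: phase=(1,0,6,5) vs β=14 → FL=S FR=S RL=S RR=S
t=34: phase=(2,1,7,6) vs β=14 → FL=S FR=S RL=S RR=S
t=38: phase=(6,5,11,10) vs β=14 → FL=S FR=S RL=S RR=S
t=39: phase=(7,6,12,11) vs β=14 → FL=S FR=S RL=S RR=S


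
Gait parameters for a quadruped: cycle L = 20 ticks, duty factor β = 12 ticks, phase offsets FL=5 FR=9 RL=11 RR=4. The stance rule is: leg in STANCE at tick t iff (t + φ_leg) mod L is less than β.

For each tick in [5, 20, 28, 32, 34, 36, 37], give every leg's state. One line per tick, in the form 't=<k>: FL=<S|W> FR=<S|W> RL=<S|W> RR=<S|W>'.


t=5: phase=(10,14,16,9) vs β=12 → FL=S FR=W RL=W RR=S
t=20: phase=(5,9,11,4) vs β=12 → FL=S FR=S RL=S RR=S
t=28: phase=(13,17,19,12) vs β=12 → FL=W FR=W RL=W RR=W
t=32: phase=(17,1,3,16) vs β=12 → FL=W FR=S RL=S RR=W
t=34: phase=(19,3,5,18) vs β=12 → FL=W FR=S RL=S RR=W
t=36: phase=(1,5,7,0) vs β=12 → FL=S FR=S RL=S RR=S
t=37: phase=(2,6,8,1) vs β=12 → FL=S FR=S RL=S RR=S

t=5: FL=S FR=W RL=W RR=S
t=20: FL=S FR=S RL=S RR=S
t=28: FL=W FR=W RL=W RR=W
t=32: FL=W FR=S RL=S RR=W
t=34: FL=W FR=S RL=S RR=W
t=36: FL=S FR=S RL=S RR=S
t=37: FL=S FR=S RL=S RR=S


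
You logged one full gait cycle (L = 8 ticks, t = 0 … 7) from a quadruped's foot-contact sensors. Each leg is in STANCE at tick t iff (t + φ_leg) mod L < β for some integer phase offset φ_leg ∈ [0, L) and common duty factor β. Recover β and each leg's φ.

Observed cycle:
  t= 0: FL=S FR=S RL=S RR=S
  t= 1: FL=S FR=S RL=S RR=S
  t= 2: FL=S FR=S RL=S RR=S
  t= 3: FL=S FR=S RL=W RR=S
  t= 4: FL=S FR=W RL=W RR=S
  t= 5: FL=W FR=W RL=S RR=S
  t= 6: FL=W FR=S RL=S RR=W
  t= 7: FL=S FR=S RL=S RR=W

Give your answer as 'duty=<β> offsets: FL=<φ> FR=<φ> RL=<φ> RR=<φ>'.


duty β = stance ticks per leg = 6
FL: stance ticks = 6; W→S at t=7 → φ=1
FR: stance ticks = 6; W→S at t=6 → φ=2
RL: stance ticks = 6; W→S at t=5 → φ=3
RR: stance ticks = 6; W→S at t=0 → φ=0

duty=6 offsets: FL=1 FR=2 RL=3 RR=0


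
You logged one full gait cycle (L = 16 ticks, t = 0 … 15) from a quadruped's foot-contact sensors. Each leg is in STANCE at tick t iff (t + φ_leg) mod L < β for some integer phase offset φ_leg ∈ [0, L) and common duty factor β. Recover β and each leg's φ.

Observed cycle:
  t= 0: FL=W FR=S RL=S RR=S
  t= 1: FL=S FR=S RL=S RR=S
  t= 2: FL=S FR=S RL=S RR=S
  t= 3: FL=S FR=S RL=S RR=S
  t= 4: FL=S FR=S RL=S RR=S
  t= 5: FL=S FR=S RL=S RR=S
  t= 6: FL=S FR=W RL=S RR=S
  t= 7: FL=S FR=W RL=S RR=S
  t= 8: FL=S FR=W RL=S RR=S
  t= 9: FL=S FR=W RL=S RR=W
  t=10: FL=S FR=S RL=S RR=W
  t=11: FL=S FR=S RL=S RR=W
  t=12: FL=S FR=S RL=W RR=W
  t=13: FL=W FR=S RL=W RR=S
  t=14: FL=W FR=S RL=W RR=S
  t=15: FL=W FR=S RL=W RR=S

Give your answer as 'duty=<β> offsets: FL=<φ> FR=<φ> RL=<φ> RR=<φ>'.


duty β = stance ticks per leg = 12
FL: stance ticks = 12; W→S at t=1 → φ=15
FR: stance ticks = 12; W→S at t=10 → φ=6
RL: stance ticks = 12; W→S at t=0 → φ=0
RR: stance ticks = 12; W→S at t=13 → φ=3

duty=12 offsets: FL=15 FR=6 RL=0 RR=3


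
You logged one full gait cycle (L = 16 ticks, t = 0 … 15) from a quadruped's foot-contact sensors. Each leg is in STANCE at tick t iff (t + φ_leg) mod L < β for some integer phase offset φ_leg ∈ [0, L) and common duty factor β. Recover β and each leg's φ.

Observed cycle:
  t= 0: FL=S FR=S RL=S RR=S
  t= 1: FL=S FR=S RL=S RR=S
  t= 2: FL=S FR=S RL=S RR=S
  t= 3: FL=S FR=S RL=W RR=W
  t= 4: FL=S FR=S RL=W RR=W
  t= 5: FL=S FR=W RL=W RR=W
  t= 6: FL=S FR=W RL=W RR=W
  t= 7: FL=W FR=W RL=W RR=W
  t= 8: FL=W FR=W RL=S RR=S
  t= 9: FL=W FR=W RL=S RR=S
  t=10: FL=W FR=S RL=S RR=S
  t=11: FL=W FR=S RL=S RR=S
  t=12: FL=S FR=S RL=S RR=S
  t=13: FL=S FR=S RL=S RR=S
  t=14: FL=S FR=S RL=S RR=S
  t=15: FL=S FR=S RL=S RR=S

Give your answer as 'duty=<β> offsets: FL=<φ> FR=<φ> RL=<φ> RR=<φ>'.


duty β = stance ticks per leg = 11
FL: stance ticks = 11; W→S at t=12 → φ=4
FR: stance ticks = 11; W→S at t=10 → φ=6
RL: stance ticks = 11; W→S at t=8 → φ=8
RR: stance ticks = 11; W→S at t=8 → φ=8

duty=11 offsets: FL=4 FR=6 RL=8 RR=8


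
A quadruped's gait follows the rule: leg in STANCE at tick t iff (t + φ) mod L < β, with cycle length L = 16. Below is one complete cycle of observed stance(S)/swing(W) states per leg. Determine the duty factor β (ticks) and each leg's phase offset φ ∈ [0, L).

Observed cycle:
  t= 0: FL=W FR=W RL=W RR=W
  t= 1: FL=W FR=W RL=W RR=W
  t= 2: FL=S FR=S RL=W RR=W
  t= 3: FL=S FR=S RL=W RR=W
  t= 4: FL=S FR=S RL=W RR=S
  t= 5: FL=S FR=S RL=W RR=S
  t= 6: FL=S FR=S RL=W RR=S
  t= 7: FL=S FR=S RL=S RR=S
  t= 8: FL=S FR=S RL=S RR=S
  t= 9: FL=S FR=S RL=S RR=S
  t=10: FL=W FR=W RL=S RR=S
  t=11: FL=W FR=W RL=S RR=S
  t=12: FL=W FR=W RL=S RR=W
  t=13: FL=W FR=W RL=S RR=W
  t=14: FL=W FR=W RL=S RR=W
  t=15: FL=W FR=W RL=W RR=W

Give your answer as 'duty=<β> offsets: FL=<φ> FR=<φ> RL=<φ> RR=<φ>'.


duty=8 offsets: FL=14 FR=14 RL=9 RR=12

duty β = stance ticks per leg = 8
FL: stance ticks = 8; W→S at t=2 → φ=14
FR: stance ticks = 8; W→S at t=2 → φ=14
RL: stance ticks = 8; W→S at t=7 → φ=9
RR: stance ticks = 8; W→S at t=4 → φ=12


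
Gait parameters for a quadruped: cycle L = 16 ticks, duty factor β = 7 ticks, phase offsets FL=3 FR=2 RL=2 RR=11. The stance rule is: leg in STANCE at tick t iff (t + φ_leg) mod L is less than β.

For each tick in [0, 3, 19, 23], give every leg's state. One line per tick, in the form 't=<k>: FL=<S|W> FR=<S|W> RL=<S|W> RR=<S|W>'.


t=0: phase=(3,2,2,11) vs β=7 → FL=S FR=S RL=S RR=W
t=3: phase=(6,5,5,14) vs β=7 → FL=S FR=S RL=S RR=W
t=19: phase=(6,5,5,14) vs β=7 → FL=S FR=S RL=S RR=W
t=23: phase=(10,9,9,2) vs β=7 → FL=W FR=W RL=W RR=S

t=0: FL=S FR=S RL=S RR=W
t=3: FL=S FR=S RL=S RR=W
t=19: FL=S FR=S RL=S RR=W
t=23: FL=W FR=W RL=W RR=S


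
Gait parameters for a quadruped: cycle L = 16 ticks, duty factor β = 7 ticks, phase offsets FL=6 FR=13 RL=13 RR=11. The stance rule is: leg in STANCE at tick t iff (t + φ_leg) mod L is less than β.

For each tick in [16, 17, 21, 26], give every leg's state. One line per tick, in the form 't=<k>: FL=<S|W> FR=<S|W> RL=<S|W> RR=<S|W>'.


t=16: phase=(6,13,13,11) vs β=7 → FL=S FR=W RL=W RR=W
t=17: phase=(7,14,14,12) vs β=7 → FL=W FR=W RL=W RR=W
t=21: phase=(11,2,2,0) vs β=7 → FL=W FR=S RL=S RR=S
t=26: phase=(0,7,7,5) vs β=7 → FL=S FR=W RL=W RR=S

t=16: FL=S FR=W RL=W RR=W
t=17: FL=W FR=W RL=W RR=W
t=21: FL=W FR=S RL=S RR=S
t=26: FL=S FR=W RL=W RR=S


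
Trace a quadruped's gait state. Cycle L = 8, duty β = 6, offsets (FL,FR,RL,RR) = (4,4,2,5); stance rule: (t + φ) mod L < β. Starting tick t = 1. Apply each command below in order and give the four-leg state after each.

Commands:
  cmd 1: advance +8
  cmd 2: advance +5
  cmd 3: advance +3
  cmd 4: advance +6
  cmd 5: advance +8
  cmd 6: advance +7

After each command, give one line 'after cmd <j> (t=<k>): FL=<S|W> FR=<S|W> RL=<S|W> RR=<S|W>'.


start t=1: FL=S FR=S RL=S RR=W
cmd 1: advance +8 → t=9, phase=(5,5,3,6) → FL=S FR=S RL=S RR=W
cmd 2: advance +5 → t=14, phase=(2,2,0,3) → FL=S FR=S RL=S RR=S
cmd 3: advance +3 → t=17, phase=(5,5,3,6) → FL=S FR=S RL=S RR=W
cmd 4: advance +6 → t=23, phase=(3,3,1,4) → FL=S FR=S RL=S RR=S
cmd 5: advance +8 → t=31, phase=(3,3,1,4) → FL=S FR=S RL=S RR=S
cmd 6: advance +7 → t=38, phase=(2,2,0,3) → FL=S FR=S RL=S RR=S

after cmd 1 (t=9): FL=S FR=S RL=S RR=W
after cmd 2 (t=14): FL=S FR=S RL=S RR=S
after cmd 3 (t=17): FL=S FR=S RL=S RR=W
after cmd 4 (t=23): FL=S FR=S RL=S RR=S
after cmd 5 (t=31): FL=S FR=S RL=S RR=S
after cmd 6 (t=38): FL=S FR=S RL=S RR=S


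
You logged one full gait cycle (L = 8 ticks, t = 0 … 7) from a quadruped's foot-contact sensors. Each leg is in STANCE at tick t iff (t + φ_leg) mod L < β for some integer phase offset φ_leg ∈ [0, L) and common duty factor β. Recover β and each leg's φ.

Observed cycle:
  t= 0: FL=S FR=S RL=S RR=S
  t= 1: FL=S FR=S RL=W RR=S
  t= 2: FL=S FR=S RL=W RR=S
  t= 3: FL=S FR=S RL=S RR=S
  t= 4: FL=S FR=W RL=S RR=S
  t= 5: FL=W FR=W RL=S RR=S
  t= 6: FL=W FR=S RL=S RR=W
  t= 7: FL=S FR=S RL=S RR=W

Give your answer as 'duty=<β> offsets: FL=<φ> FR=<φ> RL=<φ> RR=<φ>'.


duty=6 offsets: FL=1 FR=2 RL=5 RR=0

duty β = stance ticks per leg = 6
FL: stance ticks = 6; W→S at t=7 → φ=1
FR: stance ticks = 6; W→S at t=6 → φ=2
RL: stance ticks = 6; W→S at t=3 → φ=5
RR: stance ticks = 6; W→S at t=0 → φ=0


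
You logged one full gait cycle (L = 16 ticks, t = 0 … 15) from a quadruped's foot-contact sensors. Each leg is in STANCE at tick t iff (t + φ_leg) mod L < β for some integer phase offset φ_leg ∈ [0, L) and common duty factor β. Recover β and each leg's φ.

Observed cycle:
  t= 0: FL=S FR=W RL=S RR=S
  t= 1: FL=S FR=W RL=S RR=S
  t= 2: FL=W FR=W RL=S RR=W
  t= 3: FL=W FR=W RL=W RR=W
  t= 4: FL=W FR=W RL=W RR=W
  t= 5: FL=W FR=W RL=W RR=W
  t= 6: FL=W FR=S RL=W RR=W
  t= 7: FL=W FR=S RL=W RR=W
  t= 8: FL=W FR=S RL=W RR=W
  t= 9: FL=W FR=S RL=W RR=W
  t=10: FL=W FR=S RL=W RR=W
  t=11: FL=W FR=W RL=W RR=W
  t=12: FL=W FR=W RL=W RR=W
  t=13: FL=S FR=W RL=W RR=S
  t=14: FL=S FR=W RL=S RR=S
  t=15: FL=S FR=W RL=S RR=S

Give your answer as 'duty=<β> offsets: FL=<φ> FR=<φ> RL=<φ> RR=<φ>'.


duty β = stance ticks per leg = 5
FL: stance ticks = 5; W→S at t=13 → φ=3
FR: stance ticks = 5; W→S at t=6 → φ=10
RL: stance ticks = 5; W→S at t=14 → φ=2
RR: stance ticks = 5; W→S at t=13 → φ=3

duty=5 offsets: FL=3 FR=10 RL=2 RR=3


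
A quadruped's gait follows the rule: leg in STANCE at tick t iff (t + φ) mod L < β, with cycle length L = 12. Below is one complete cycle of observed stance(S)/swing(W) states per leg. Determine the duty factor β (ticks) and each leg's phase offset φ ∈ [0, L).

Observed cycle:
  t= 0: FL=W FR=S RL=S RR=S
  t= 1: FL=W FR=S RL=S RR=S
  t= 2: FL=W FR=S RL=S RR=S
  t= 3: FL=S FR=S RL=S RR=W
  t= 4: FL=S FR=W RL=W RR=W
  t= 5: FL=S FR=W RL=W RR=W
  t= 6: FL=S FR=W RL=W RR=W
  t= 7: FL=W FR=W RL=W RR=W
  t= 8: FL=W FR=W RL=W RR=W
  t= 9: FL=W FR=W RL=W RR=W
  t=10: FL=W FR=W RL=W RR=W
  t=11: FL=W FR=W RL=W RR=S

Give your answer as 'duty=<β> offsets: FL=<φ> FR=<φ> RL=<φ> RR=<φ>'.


duty=4 offsets: FL=9 FR=0 RL=0 RR=1

duty β = stance ticks per leg = 4
FL: stance ticks = 4; W→S at t=3 → φ=9
FR: stance ticks = 4; W→S at t=0 → φ=0
RL: stance ticks = 4; W→S at t=0 → φ=0
RR: stance ticks = 4; W→S at t=11 → φ=1


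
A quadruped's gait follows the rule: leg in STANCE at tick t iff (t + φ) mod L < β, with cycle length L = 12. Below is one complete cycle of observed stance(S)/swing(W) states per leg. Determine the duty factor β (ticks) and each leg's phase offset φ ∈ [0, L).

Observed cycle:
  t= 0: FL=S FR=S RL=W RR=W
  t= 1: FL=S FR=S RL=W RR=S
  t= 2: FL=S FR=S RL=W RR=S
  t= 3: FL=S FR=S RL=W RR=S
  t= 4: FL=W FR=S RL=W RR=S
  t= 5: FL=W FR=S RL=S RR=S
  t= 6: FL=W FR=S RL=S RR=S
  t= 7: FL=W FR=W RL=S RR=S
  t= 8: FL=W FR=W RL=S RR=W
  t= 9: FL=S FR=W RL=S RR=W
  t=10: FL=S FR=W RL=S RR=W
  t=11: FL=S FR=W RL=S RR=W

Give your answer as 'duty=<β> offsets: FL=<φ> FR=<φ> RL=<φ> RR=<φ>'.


duty β = stance ticks per leg = 7
FL: stance ticks = 7; W→S at t=9 → φ=3
FR: stance ticks = 7; W→S at t=0 → φ=0
RL: stance ticks = 7; W→S at t=5 → φ=7
RR: stance ticks = 7; W→S at t=1 → φ=11

duty=7 offsets: FL=3 FR=0 RL=7 RR=11


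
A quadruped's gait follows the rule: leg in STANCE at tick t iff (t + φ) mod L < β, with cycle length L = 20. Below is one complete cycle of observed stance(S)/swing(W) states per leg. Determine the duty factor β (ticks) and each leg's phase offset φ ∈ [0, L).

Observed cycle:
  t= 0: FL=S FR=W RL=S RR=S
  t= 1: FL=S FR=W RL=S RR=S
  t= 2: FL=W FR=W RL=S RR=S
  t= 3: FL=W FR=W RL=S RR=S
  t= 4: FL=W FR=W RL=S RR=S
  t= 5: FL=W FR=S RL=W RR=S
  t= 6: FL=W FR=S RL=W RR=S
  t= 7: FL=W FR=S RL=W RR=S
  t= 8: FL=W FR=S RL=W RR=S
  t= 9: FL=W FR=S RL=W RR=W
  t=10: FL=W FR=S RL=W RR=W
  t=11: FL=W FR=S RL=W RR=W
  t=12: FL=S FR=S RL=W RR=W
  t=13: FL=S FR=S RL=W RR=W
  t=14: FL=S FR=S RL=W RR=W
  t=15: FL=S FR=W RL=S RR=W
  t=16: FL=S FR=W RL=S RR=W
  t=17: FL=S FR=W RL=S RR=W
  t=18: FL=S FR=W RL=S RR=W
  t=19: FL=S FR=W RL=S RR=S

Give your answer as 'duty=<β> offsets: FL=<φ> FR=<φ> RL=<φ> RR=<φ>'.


duty=10 offsets: FL=8 FR=15 RL=5 RR=1

duty β = stance ticks per leg = 10
FL: stance ticks = 10; W→S at t=12 → φ=8
FR: stance ticks = 10; W→S at t=5 → φ=15
RL: stance ticks = 10; W→S at t=15 → φ=5
RR: stance ticks = 10; W→S at t=19 → φ=1


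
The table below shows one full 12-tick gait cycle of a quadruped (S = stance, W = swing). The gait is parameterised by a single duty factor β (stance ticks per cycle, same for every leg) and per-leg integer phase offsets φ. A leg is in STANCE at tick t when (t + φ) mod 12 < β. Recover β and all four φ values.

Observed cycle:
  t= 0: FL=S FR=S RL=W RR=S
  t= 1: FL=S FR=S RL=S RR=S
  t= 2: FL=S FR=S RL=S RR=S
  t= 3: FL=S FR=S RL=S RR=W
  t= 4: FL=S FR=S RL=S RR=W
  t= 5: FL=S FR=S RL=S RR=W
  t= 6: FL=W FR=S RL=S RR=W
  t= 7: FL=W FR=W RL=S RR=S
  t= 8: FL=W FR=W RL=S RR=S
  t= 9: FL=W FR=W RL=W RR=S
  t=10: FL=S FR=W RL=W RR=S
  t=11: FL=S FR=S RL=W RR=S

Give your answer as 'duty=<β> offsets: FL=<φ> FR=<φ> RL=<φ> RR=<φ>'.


duty=8 offsets: FL=2 FR=1 RL=11 RR=5

duty β = stance ticks per leg = 8
FL: stance ticks = 8; W→S at t=10 → φ=2
FR: stance ticks = 8; W→S at t=11 → φ=1
RL: stance ticks = 8; W→S at t=1 → φ=11
RR: stance ticks = 8; W→S at t=7 → φ=5


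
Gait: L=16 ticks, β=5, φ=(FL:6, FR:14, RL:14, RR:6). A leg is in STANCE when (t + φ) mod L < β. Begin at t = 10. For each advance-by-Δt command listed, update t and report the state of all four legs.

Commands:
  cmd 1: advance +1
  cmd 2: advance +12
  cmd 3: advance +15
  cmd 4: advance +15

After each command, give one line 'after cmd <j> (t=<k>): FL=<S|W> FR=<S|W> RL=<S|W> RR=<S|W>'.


start t=10: FL=S FR=W RL=W RR=S
cmd 1: advance +1 → t=11, phase=(1,9,9,1) → FL=S FR=W RL=W RR=S
cmd 2: advance +12 → t=23, phase=(13,5,5,13) → FL=W FR=W RL=W RR=W
cmd 3: advance +15 → t=38, phase=(12,4,4,12) → FL=W FR=S RL=S RR=W
cmd 4: advance +15 → t=53, phase=(11,3,3,11) → FL=W FR=S RL=S RR=W

after cmd 1 (t=11): FL=S FR=W RL=W RR=S
after cmd 2 (t=23): FL=W FR=W RL=W RR=W
after cmd 3 (t=38): FL=W FR=S RL=S RR=W
after cmd 4 (t=53): FL=W FR=S RL=S RR=W


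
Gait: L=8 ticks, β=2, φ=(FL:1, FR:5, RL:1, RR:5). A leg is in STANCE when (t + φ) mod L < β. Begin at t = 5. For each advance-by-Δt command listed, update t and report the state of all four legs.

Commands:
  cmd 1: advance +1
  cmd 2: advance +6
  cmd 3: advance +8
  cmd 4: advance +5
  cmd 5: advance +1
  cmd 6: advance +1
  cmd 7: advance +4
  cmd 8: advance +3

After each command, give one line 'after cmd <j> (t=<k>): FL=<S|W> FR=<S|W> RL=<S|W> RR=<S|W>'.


after cmd 1 (t=6): FL=W FR=W RL=W RR=W
after cmd 2 (t=12): FL=W FR=S RL=W RR=S
after cmd 3 (t=20): FL=W FR=S RL=W RR=S
after cmd 4 (t=25): FL=W FR=W RL=W RR=W
after cmd 5 (t=26): FL=W FR=W RL=W RR=W
after cmd 6 (t=27): FL=W FR=S RL=W RR=S
after cmd 7 (t=31): FL=S FR=W RL=S RR=W
after cmd 8 (t=34): FL=W FR=W RL=W RR=W

start t=5: FL=W FR=W RL=W RR=W
cmd 1: advance +1 → t=6, phase=(7,3,7,3) → FL=W FR=W RL=W RR=W
cmd 2: advance +6 → t=12, phase=(5,1,5,1) → FL=W FR=S RL=W RR=S
cmd 3: advance +8 → t=20, phase=(5,1,5,1) → FL=W FR=S RL=W RR=S
cmd 4: advance +5 → t=25, phase=(2,6,2,6) → FL=W FR=W RL=W RR=W
cmd 5: advance +1 → t=26, phase=(3,7,3,7) → FL=W FR=W RL=W RR=W
cmd 6: advance +1 → t=27, phase=(4,0,4,0) → FL=W FR=S RL=W RR=S
cmd 7: advance +4 → t=31, phase=(0,4,0,4) → FL=S FR=W RL=S RR=W
cmd 8: advance +3 → t=34, phase=(3,7,3,7) → FL=W FR=W RL=W RR=W


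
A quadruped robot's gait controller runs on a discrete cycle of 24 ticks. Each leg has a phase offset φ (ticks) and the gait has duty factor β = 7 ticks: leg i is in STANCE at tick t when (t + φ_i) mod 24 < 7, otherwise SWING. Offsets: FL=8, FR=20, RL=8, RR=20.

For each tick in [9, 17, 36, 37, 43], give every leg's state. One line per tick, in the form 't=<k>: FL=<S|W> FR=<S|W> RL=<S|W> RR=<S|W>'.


t=9: FL=W FR=S RL=W RR=S
t=17: FL=S FR=W RL=S RR=W
t=36: FL=W FR=W RL=W RR=W
t=37: FL=W FR=W RL=W RR=W
t=43: FL=S FR=W RL=S RR=W

t=9: phase=(17,5,17,5) vs β=7 → FL=W FR=S RL=W RR=S
t=17: phase=(1,13,1,13) vs β=7 → FL=S FR=W RL=S RR=W
t=36: phase=(20,8,20,8) vs β=7 → FL=W FR=W RL=W RR=W
t=37: phase=(21,9,21,9) vs β=7 → FL=W FR=W RL=W RR=W
t=43: phase=(3,15,3,15) vs β=7 → FL=S FR=W RL=S RR=W


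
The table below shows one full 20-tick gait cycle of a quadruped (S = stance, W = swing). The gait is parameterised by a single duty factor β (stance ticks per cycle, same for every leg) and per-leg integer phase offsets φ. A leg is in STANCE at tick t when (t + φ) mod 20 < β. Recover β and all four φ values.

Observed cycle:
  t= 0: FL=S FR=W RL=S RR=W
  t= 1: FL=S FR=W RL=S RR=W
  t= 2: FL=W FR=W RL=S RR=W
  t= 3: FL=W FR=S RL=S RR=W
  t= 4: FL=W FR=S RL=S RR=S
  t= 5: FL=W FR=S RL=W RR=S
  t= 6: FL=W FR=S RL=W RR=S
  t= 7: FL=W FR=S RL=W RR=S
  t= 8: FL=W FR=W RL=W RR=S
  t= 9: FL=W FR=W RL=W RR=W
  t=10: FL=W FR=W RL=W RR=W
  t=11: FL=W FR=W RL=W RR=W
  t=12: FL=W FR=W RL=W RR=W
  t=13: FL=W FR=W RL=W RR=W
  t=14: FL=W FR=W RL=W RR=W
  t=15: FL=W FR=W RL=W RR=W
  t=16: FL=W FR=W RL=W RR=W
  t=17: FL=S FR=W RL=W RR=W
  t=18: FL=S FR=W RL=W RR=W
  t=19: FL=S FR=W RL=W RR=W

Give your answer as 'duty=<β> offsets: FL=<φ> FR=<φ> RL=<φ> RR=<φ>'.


duty β = stance ticks per leg = 5
FL: stance ticks = 5; W→S at t=17 → φ=3
FR: stance ticks = 5; W→S at t=3 → φ=17
RL: stance ticks = 5; W→S at t=0 → φ=0
RR: stance ticks = 5; W→S at t=4 → φ=16

duty=5 offsets: FL=3 FR=17 RL=0 RR=16


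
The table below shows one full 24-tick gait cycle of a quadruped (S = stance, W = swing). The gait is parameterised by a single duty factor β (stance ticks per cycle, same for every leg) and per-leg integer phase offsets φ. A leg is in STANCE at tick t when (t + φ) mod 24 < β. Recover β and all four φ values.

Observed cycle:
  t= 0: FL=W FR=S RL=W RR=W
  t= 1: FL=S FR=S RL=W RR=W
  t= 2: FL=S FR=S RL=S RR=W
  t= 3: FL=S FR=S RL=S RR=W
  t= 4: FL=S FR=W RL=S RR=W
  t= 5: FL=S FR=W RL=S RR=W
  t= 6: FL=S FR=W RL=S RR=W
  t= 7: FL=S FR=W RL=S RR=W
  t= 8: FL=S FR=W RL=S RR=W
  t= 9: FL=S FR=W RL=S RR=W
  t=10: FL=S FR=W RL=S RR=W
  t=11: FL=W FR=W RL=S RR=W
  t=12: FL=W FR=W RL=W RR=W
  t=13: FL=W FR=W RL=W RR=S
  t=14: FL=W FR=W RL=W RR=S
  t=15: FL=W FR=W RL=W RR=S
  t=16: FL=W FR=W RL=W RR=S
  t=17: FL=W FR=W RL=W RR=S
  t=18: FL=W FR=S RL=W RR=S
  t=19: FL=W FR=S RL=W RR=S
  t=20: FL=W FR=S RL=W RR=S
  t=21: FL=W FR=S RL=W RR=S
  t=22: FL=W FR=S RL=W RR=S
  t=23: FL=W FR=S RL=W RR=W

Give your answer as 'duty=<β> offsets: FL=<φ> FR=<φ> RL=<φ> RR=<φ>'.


duty=10 offsets: FL=23 FR=6 RL=22 RR=11

duty β = stance ticks per leg = 10
FL: stance ticks = 10; W→S at t=1 → φ=23
FR: stance ticks = 10; W→S at t=18 → φ=6
RL: stance ticks = 10; W→S at t=2 → φ=22
RR: stance ticks = 10; W→S at t=13 → φ=11


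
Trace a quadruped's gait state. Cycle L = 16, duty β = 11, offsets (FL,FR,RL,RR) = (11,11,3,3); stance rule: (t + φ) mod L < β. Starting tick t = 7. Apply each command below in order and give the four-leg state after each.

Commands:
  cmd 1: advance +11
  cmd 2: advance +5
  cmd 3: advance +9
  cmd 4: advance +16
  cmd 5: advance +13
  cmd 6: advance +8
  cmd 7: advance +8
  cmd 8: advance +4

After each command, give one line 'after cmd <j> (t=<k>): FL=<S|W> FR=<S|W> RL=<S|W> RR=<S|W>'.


start t=7: FL=S FR=S RL=S RR=S
cmd 1: advance +11 → t=18, phase=(13,13,5,5) → FL=W FR=W RL=S RR=S
cmd 2: advance +5 → t=23, phase=(2,2,10,10) → FL=S FR=S RL=S RR=S
cmd 3: advance +9 → t=32, phase=(11,11,3,3) → FL=W FR=W RL=S RR=S
cmd 4: advance +16 → t=48, phase=(11,11,3,3) → FL=W FR=W RL=S RR=S
cmd 5: advance +13 → t=61, phase=(8,8,0,0) → FL=S FR=S RL=S RR=S
cmd 6: advance +8 → t=69, phase=(0,0,8,8) → FL=S FR=S RL=S RR=S
cmd 7: advance +8 → t=77, phase=(8,8,0,0) → FL=S FR=S RL=S RR=S
cmd 8: advance +4 → t=81, phase=(12,12,4,4) → FL=W FR=W RL=S RR=S

after cmd 1 (t=18): FL=W FR=W RL=S RR=S
after cmd 2 (t=23): FL=S FR=S RL=S RR=S
after cmd 3 (t=32): FL=W FR=W RL=S RR=S
after cmd 4 (t=48): FL=W FR=W RL=S RR=S
after cmd 5 (t=61): FL=S FR=S RL=S RR=S
after cmd 6 (t=69): FL=S FR=S RL=S RR=S
after cmd 7 (t=77): FL=S FR=S RL=S RR=S
after cmd 8 (t=81): FL=W FR=W RL=S RR=S


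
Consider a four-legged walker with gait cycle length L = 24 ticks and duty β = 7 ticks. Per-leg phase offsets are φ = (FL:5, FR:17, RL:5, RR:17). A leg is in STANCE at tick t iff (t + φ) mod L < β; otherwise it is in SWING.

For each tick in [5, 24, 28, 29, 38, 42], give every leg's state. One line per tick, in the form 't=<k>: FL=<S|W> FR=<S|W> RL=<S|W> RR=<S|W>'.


t=5: FL=W FR=W RL=W RR=W
t=24: FL=S FR=W RL=S RR=W
t=28: FL=W FR=W RL=W RR=W
t=29: FL=W FR=W RL=W RR=W
t=38: FL=W FR=W RL=W RR=W
t=42: FL=W FR=W RL=W RR=W

t=5: phase=(10,22,10,22) vs β=7 → FL=W FR=W RL=W RR=W
t=24: phase=(5,17,5,17) vs β=7 → FL=S FR=W RL=S RR=W
t=28: phase=(9,21,9,21) vs β=7 → FL=W FR=W RL=W RR=W
t=29: phase=(10,22,10,22) vs β=7 → FL=W FR=W RL=W RR=W
t=38: phase=(19,7,19,7) vs β=7 → FL=W FR=W RL=W RR=W
t=42: phase=(23,11,23,11) vs β=7 → FL=W FR=W RL=W RR=W


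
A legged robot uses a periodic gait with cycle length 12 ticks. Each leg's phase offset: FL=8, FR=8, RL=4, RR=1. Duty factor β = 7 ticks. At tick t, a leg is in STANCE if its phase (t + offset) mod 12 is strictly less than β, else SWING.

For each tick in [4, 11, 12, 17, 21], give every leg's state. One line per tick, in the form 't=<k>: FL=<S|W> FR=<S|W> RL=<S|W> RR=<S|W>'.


t=4: FL=S FR=S RL=W RR=S
t=11: FL=W FR=W RL=S RR=S
t=12: FL=W FR=W RL=S RR=S
t=17: FL=S FR=S RL=W RR=S
t=21: FL=S FR=S RL=S RR=W

t=4: phase=(0,0,8,5) vs β=7 → FL=S FR=S RL=W RR=S
t=11: phase=(7,7,3,0) vs β=7 → FL=W FR=W RL=S RR=S
t=12: phase=(8,8,4,1) vs β=7 → FL=W FR=W RL=S RR=S
t=17: phase=(1,1,9,6) vs β=7 → FL=S FR=S RL=W RR=S
t=21: phase=(5,5,1,10) vs β=7 → FL=S FR=S RL=S RR=W


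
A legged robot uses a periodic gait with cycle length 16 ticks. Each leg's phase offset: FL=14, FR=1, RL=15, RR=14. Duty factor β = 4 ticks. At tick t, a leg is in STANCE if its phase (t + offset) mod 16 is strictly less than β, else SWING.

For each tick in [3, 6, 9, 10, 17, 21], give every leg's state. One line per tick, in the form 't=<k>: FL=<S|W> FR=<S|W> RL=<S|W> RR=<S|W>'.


t=3: phase=(1,4,2,1) vs β=4 → FL=S FR=W RL=S RR=S
t=6: phase=(4,7,5,4) vs β=4 → FL=W FR=W RL=W RR=W
t=9: phase=(7,10,8,7) vs β=4 → FL=W FR=W RL=W RR=W
t=10: phase=(8,11,9,8) vs β=4 → FL=W FR=W RL=W RR=W
t=17: phase=(15,2,0,15) vs β=4 → FL=W FR=S RL=S RR=W
t=21: phase=(3,6,4,3) vs β=4 → FL=S FR=W RL=W RR=S

t=3: FL=S FR=W RL=S RR=S
t=6: FL=W FR=W RL=W RR=W
t=9: FL=W FR=W RL=W RR=W
t=10: FL=W FR=W RL=W RR=W
t=17: FL=W FR=S RL=S RR=W
t=21: FL=S FR=W RL=W RR=S


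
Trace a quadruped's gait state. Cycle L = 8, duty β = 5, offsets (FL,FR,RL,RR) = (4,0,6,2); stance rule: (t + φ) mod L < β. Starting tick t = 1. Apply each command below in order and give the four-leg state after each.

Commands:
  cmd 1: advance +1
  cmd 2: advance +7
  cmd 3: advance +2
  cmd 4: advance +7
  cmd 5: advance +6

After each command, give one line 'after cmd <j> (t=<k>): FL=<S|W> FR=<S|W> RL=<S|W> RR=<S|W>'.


after cmd 1 (t=2): FL=W FR=S RL=S RR=S
after cmd 2 (t=9): FL=W FR=S RL=W RR=S
after cmd 3 (t=11): FL=W FR=S RL=S RR=W
after cmd 4 (t=18): FL=W FR=S RL=S RR=S
after cmd 5 (t=24): FL=S FR=S RL=W RR=S

start t=1: FL=W FR=S RL=W RR=S
cmd 1: advance +1 → t=2, phase=(6,2,0,4) → FL=W FR=S RL=S RR=S
cmd 2: advance +7 → t=9, phase=(5,1,7,3) → FL=W FR=S RL=W RR=S
cmd 3: advance +2 → t=11, phase=(7,3,1,5) → FL=W FR=S RL=S RR=W
cmd 4: advance +7 → t=18, phase=(6,2,0,4) → FL=W FR=S RL=S RR=S
cmd 5: advance +6 → t=24, phase=(4,0,6,2) → FL=S FR=S RL=W RR=S
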